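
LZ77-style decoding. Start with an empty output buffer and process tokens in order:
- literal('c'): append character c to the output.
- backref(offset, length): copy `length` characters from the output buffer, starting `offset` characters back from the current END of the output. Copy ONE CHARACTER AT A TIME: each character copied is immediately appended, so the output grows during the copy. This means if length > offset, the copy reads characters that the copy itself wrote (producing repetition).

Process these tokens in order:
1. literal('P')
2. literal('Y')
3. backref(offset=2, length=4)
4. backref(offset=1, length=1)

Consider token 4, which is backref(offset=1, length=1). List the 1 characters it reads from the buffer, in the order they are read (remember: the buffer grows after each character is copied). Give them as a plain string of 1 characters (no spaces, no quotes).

Token 1: literal('P'). Output: "P"
Token 2: literal('Y'). Output: "PY"
Token 3: backref(off=2, len=4) (overlapping!). Copied 'PYPY' from pos 0. Output: "PYPYPY"
Token 4: backref(off=1, len=1). Buffer before: "PYPYPY" (len 6)
  byte 1: read out[5]='Y', append. Buffer now: "PYPYPYY"

Answer: Y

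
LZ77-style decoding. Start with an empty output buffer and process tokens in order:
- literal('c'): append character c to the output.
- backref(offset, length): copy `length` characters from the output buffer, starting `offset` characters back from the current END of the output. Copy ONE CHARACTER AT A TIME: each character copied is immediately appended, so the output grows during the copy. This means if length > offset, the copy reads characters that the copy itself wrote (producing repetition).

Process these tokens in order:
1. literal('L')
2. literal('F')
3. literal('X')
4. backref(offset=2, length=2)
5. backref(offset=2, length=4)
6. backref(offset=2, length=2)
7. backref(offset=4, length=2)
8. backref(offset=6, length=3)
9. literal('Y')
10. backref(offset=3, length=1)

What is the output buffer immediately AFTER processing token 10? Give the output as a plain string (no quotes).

Token 1: literal('L'). Output: "L"
Token 2: literal('F'). Output: "LF"
Token 3: literal('X'). Output: "LFX"
Token 4: backref(off=2, len=2). Copied 'FX' from pos 1. Output: "LFXFX"
Token 5: backref(off=2, len=4) (overlapping!). Copied 'FXFX' from pos 3. Output: "LFXFXFXFX"
Token 6: backref(off=2, len=2). Copied 'FX' from pos 7. Output: "LFXFXFXFXFX"
Token 7: backref(off=4, len=2). Copied 'FX' from pos 7. Output: "LFXFXFXFXFXFX"
Token 8: backref(off=6, len=3). Copied 'FXF' from pos 7. Output: "LFXFXFXFXFXFXFXF"
Token 9: literal('Y'). Output: "LFXFXFXFXFXFXFXFY"
Token 10: backref(off=3, len=1). Copied 'X' from pos 14. Output: "LFXFXFXFXFXFXFXFYX"

Answer: LFXFXFXFXFXFXFXFYX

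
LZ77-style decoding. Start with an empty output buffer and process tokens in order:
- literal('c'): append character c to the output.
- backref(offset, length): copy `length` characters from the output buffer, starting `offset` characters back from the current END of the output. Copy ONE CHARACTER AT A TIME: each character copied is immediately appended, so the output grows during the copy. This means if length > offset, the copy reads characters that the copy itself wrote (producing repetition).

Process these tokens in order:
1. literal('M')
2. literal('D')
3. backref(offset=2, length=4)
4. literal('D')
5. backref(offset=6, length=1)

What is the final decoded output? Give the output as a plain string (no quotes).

Answer: MDMDMDDD

Derivation:
Token 1: literal('M'). Output: "M"
Token 2: literal('D'). Output: "MD"
Token 3: backref(off=2, len=4) (overlapping!). Copied 'MDMD' from pos 0. Output: "MDMDMD"
Token 4: literal('D'). Output: "MDMDMDD"
Token 5: backref(off=6, len=1). Copied 'D' from pos 1. Output: "MDMDMDDD"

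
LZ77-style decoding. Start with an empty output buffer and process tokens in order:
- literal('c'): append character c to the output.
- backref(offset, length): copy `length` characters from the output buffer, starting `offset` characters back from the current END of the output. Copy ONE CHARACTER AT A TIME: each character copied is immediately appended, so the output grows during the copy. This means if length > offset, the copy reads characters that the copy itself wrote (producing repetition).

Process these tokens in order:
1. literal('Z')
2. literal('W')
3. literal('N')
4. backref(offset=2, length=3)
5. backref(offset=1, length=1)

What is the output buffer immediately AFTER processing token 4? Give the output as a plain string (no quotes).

Token 1: literal('Z'). Output: "Z"
Token 2: literal('W'). Output: "ZW"
Token 3: literal('N'). Output: "ZWN"
Token 4: backref(off=2, len=3) (overlapping!). Copied 'WNW' from pos 1. Output: "ZWNWNW"

Answer: ZWNWNW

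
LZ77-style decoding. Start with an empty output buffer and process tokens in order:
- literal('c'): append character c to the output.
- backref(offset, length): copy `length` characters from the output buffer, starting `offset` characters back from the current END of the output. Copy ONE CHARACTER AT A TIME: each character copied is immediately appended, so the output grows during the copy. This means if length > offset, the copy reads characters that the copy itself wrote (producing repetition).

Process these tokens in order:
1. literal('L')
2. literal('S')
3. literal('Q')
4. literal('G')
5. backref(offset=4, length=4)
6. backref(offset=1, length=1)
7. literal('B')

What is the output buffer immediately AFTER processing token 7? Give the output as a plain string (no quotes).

Token 1: literal('L'). Output: "L"
Token 2: literal('S'). Output: "LS"
Token 3: literal('Q'). Output: "LSQ"
Token 4: literal('G'). Output: "LSQG"
Token 5: backref(off=4, len=4). Copied 'LSQG' from pos 0. Output: "LSQGLSQG"
Token 6: backref(off=1, len=1). Copied 'G' from pos 7. Output: "LSQGLSQGG"
Token 7: literal('B'). Output: "LSQGLSQGGB"

Answer: LSQGLSQGGB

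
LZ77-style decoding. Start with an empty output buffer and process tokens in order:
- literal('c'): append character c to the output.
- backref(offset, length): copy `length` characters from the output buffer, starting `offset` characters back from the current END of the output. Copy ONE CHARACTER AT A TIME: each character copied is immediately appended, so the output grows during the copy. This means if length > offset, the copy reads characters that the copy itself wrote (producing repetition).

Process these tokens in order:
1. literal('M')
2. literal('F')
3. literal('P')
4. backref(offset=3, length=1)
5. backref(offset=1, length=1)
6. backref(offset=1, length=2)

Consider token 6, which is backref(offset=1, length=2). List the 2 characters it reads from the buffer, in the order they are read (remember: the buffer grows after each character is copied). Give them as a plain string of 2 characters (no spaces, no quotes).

Answer: MM

Derivation:
Token 1: literal('M'). Output: "M"
Token 2: literal('F'). Output: "MF"
Token 3: literal('P'). Output: "MFP"
Token 4: backref(off=3, len=1). Copied 'M' from pos 0. Output: "MFPM"
Token 5: backref(off=1, len=1). Copied 'M' from pos 3. Output: "MFPMM"
Token 6: backref(off=1, len=2). Buffer before: "MFPMM" (len 5)
  byte 1: read out[4]='M', append. Buffer now: "MFPMMM"
  byte 2: read out[5]='M', append. Buffer now: "MFPMMMM"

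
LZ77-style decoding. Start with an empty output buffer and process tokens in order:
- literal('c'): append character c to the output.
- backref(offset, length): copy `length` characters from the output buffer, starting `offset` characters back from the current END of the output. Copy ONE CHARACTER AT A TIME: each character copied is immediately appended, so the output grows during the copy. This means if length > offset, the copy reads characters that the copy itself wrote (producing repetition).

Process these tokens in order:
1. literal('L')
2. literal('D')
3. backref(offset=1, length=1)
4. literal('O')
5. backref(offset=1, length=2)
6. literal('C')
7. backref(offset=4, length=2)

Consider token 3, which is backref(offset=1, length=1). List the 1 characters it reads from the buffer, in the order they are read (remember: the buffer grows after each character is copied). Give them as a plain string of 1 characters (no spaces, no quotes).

Answer: D

Derivation:
Token 1: literal('L'). Output: "L"
Token 2: literal('D'). Output: "LD"
Token 3: backref(off=1, len=1). Buffer before: "LD" (len 2)
  byte 1: read out[1]='D', append. Buffer now: "LDD"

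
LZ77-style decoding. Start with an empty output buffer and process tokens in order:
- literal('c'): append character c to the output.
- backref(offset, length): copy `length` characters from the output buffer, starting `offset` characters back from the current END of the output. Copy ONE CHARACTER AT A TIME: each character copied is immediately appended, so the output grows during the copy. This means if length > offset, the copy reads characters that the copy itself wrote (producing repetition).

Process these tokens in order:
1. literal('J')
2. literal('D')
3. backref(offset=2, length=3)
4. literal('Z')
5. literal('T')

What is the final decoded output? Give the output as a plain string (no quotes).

Answer: JDJDJZT

Derivation:
Token 1: literal('J'). Output: "J"
Token 2: literal('D'). Output: "JD"
Token 3: backref(off=2, len=3) (overlapping!). Copied 'JDJ' from pos 0. Output: "JDJDJ"
Token 4: literal('Z'). Output: "JDJDJZ"
Token 5: literal('T'). Output: "JDJDJZT"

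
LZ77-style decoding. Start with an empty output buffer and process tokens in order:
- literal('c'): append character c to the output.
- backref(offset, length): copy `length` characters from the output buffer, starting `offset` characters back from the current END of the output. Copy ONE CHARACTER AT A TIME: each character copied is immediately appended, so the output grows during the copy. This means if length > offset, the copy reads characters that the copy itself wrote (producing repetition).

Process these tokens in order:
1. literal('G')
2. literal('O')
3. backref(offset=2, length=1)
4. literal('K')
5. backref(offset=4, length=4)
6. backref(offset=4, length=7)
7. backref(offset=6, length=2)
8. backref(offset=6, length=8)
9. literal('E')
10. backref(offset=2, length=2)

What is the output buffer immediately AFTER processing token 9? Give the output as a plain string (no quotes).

Answer: GOGKGOGKGOGKGOGOGKGOGOGKGE

Derivation:
Token 1: literal('G'). Output: "G"
Token 2: literal('O'). Output: "GO"
Token 3: backref(off=2, len=1). Copied 'G' from pos 0. Output: "GOG"
Token 4: literal('K'). Output: "GOGK"
Token 5: backref(off=4, len=4). Copied 'GOGK' from pos 0. Output: "GOGKGOGK"
Token 6: backref(off=4, len=7) (overlapping!). Copied 'GOGKGOG' from pos 4. Output: "GOGKGOGKGOGKGOG"
Token 7: backref(off=6, len=2). Copied 'OG' from pos 9. Output: "GOGKGOGKGOGKGOGOG"
Token 8: backref(off=6, len=8) (overlapping!). Copied 'KGOGOGKG' from pos 11. Output: "GOGKGOGKGOGKGOGOGKGOGOGKG"
Token 9: literal('E'). Output: "GOGKGOGKGOGKGOGOGKGOGOGKGE"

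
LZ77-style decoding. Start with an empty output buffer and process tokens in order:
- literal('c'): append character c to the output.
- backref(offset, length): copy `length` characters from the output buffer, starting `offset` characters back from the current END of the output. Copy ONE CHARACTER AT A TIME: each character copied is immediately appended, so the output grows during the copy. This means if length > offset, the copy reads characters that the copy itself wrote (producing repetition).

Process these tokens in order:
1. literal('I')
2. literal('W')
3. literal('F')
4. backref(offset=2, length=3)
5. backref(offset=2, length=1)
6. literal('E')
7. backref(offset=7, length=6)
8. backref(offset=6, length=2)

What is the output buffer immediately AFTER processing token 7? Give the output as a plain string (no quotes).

Token 1: literal('I'). Output: "I"
Token 2: literal('W'). Output: "IW"
Token 3: literal('F'). Output: "IWF"
Token 4: backref(off=2, len=3) (overlapping!). Copied 'WFW' from pos 1. Output: "IWFWFW"
Token 5: backref(off=2, len=1). Copied 'F' from pos 4. Output: "IWFWFWF"
Token 6: literal('E'). Output: "IWFWFWFE"
Token 7: backref(off=7, len=6). Copied 'WFWFWF' from pos 1. Output: "IWFWFWFEWFWFWF"

Answer: IWFWFWFEWFWFWF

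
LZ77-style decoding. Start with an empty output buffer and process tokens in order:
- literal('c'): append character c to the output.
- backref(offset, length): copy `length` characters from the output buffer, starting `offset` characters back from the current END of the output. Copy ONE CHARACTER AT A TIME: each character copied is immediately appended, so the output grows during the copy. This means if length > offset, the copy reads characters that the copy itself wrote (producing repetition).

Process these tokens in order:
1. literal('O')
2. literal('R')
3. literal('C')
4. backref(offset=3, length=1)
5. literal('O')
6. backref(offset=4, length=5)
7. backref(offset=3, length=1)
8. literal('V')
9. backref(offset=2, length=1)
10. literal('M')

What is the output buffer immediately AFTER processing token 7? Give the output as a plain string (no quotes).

Token 1: literal('O'). Output: "O"
Token 2: literal('R'). Output: "OR"
Token 3: literal('C'). Output: "ORC"
Token 4: backref(off=3, len=1). Copied 'O' from pos 0. Output: "ORCO"
Token 5: literal('O'). Output: "ORCOO"
Token 6: backref(off=4, len=5) (overlapping!). Copied 'RCOOR' from pos 1. Output: "ORCOORCOOR"
Token 7: backref(off=3, len=1). Copied 'O' from pos 7. Output: "ORCOORCOORO"

Answer: ORCOORCOORO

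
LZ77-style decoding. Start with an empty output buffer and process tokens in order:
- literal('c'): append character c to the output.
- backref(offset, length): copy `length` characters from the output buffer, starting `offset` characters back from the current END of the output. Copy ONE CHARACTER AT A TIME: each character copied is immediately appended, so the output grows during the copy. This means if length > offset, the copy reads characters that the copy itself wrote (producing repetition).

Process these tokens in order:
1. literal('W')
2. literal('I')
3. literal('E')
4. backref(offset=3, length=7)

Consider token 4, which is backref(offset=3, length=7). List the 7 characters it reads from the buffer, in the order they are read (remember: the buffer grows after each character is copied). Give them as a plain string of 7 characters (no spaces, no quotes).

Token 1: literal('W'). Output: "W"
Token 2: literal('I'). Output: "WI"
Token 3: literal('E'). Output: "WIE"
Token 4: backref(off=3, len=7). Buffer before: "WIE" (len 3)
  byte 1: read out[0]='W', append. Buffer now: "WIEW"
  byte 2: read out[1]='I', append. Buffer now: "WIEWI"
  byte 3: read out[2]='E', append. Buffer now: "WIEWIE"
  byte 4: read out[3]='W', append. Buffer now: "WIEWIEW"
  byte 5: read out[4]='I', append. Buffer now: "WIEWIEWI"
  byte 6: read out[5]='E', append. Buffer now: "WIEWIEWIE"
  byte 7: read out[6]='W', append. Buffer now: "WIEWIEWIEW"

Answer: WIEWIEW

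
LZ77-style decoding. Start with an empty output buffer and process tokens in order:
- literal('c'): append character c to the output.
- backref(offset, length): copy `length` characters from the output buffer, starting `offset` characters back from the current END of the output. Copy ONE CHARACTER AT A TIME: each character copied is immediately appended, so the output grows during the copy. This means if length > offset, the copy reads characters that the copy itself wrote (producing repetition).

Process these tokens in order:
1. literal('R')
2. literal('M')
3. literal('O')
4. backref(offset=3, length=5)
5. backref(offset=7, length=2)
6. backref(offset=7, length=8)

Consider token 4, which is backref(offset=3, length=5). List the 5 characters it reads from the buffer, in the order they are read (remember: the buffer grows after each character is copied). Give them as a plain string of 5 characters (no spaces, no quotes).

Answer: RMORM

Derivation:
Token 1: literal('R'). Output: "R"
Token 2: literal('M'). Output: "RM"
Token 3: literal('O'). Output: "RMO"
Token 4: backref(off=3, len=5). Buffer before: "RMO" (len 3)
  byte 1: read out[0]='R', append. Buffer now: "RMOR"
  byte 2: read out[1]='M', append. Buffer now: "RMORM"
  byte 3: read out[2]='O', append. Buffer now: "RMORMO"
  byte 4: read out[3]='R', append. Buffer now: "RMORMOR"
  byte 5: read out[4]='M', append. Buffer now: "RMORMORM"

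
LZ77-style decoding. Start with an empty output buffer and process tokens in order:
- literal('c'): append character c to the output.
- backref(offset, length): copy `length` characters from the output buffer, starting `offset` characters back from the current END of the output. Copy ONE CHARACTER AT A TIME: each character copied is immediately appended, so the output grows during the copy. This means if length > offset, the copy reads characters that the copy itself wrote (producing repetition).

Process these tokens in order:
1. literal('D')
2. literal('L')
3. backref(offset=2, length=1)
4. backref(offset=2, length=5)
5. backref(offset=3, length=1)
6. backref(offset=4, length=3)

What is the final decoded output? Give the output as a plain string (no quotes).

Answer: DLDLDLDLLLDL

Derivation:
Token 1: literal('D'). Output: "D"
Token 2: literal('L'). Output: "DL"
Token 3: backref(off=2, len=1). Copied 'D' from pos 0. Output: "DLD"
Token 4: backref(off=2, len=5) (overlapping!). Copied 'LDLDL' from pos 1. Output: "DLDLDLDL"
Token 5: backref(off=3, len=1). Copied 'L' from pos 5. Output: "DLDLDLDLL"
Token 6: backref(off=4, len=3). Copied 'LDL' from pos 5. Output: "DLDLDLDLLLDL"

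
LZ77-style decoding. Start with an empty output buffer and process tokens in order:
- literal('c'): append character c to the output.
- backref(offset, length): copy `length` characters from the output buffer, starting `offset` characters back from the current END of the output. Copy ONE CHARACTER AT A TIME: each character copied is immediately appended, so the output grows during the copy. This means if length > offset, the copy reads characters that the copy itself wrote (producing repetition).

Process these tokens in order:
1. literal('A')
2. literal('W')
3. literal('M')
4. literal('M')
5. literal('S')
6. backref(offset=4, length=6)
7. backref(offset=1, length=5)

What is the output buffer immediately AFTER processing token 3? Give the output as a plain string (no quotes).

Answer: AWM

Derivation:
Token 1: literal('A'). Output: "A"
Token 2: literal('W'). Output: "AW"
Token 3: literal('M'). Output: "AWM"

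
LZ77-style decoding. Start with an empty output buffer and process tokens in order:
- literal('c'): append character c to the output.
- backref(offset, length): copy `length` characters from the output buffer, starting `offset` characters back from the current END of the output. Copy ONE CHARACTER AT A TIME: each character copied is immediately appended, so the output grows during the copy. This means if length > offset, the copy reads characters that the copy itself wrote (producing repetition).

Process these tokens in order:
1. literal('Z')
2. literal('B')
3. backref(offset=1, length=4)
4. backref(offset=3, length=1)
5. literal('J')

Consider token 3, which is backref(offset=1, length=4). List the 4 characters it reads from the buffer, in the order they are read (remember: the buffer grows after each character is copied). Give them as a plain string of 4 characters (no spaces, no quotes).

Answer: BBBB

Derivation:
Token 1: literal('Z'). Output: "Z"
Token 2: literal('B'). Output: "ZB"
Token 3: backref(off=1, len=4). Buffer before: "ZB" (len 2)
  byte 1: read out[1]='B', append. Buffer now: "ZBB"
  byte 2: read out[2]='B', append. Buffer now: "ZBBB"
  byte 3: read out[3]='B', append. Buffer now: "ZBBBB"
  byte 4: read out[4]='B', append. Buffer now: "ZBBBBB"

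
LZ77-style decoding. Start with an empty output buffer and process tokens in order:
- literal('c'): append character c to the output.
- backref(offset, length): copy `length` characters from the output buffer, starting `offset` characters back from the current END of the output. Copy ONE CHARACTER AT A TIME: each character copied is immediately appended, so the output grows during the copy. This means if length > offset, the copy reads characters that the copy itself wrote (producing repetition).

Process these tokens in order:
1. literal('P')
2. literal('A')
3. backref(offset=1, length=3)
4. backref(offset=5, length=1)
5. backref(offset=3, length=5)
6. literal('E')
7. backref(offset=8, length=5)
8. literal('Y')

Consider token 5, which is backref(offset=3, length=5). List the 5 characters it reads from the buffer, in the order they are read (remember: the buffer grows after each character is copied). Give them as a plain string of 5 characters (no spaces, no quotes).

Answer: AAPAA

Derivation:
Token 1: literal('P'). Output: "P"
Token 2: literal('A'). Output: "PA"
Token 3: backref(off=1, len=3) (overlapping!). Copied 'AAA' from pos 1. Output: "PAAAA"
Token 4: backref(off=5, len=1). Copied 'P' from pos 0. Output: "PAAAAP"
Token 5: backref(off=3, len=5). Buffer before: "PAAAAP" (len 6)
  byte 1: read out[3]='A', append. Buffer now: "PAAAAPA"
  byte 2: read out[4]='A', append. Buffer now: "PAAAAPAA"
  byte 3: read out[5]='P', append. Buffer now: "PAAAAPAAP"
  byte 4: read out[6]='A', append. Buffer now: "PAAAAPAAPA"
  byte 5: read out[7]='A', append. Buffer now: "PAAAAPAAPAA"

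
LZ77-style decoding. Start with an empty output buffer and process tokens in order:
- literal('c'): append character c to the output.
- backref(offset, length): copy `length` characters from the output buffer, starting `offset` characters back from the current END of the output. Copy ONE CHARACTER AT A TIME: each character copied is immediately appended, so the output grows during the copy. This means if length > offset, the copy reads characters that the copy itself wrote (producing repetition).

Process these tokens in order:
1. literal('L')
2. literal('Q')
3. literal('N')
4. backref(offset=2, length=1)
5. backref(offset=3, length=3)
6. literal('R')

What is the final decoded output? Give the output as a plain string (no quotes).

Answer: LQNQQNQR

Derivation:
Token 1: literal('L'). Output: "L"
Token 2: literal('Q'). Output: "LQ"
Token 3: literal('N'). Output: "LQN"
Token 4: backref(off=2, len=1). Copied 'Q' from pos 1. Output: "LQNQ"
Token 5: backref(off=3, len=3). Copied 'QNQ' from pos 1. Output: "LQNQQNQ"
Token 6: literal('R'). Output: "LQNQQNQR"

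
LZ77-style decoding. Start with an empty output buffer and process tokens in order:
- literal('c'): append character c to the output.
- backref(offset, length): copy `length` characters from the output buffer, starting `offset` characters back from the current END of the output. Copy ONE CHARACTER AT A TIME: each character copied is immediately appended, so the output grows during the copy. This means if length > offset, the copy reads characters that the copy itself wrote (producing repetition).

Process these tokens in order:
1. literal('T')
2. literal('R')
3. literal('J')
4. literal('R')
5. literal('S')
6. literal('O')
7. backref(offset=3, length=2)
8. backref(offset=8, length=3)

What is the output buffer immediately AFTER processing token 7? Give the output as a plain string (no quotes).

Token 1: literal('T'). Output: "T"
Token 2: literal('R'). Output: "TR"
Token 3: literal('J'). Output: "TRJ"
Token 4: literal('R'). Output: "TRJR"
Token 5: literal('S'). Output: "TRJRS"
Token 6: literal('O'). Output: "TRJRSO"
Token 7: backref(off=3, len=2). Copied 'RS' from pos 3. Output: "TRJRSORS"

Answer: TRJRSORS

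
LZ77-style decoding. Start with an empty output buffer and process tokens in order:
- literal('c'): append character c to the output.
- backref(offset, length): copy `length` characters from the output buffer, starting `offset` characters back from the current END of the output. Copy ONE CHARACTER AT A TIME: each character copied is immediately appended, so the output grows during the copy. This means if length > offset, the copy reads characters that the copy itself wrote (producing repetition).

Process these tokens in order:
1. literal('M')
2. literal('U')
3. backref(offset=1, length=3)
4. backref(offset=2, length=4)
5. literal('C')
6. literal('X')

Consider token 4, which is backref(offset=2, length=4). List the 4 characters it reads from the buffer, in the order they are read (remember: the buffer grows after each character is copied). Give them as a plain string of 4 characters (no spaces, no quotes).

Token 1: literal('M'). Output: "M"
Token 2: literal('U'). Output: "MU"
Token 3: backref(off=1, len=3) (overlapping!). Copied 'UUU' from pos 1. Output: "MUUUU"
Token 4: backref(off=2, len=4). Buffer before: "MUUUU" (len 5)
  byte 1: read out[3]='U', append. Buffer now: "MUUUUU"
  byte 2: read out[4]='U', append. Buffer now: "MUUUUUU"
  byte 3: read out[5]='U', append. Buffer now: "MUUUUUUU"
  byte 4: read out[6]='U', append. Buffer now: "MUUUUUUUU"

Answer: UUUU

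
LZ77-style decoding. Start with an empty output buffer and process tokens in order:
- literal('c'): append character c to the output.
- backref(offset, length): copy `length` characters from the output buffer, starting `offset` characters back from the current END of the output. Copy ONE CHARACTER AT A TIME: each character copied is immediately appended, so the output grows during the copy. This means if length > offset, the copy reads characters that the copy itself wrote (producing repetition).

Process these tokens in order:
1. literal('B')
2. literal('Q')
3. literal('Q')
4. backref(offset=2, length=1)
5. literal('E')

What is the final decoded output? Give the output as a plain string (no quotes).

Answer: BQQQE

Derivation:
Token 1: literal('B'). Output: "B"
Token 2: literal('Q'). Output: "BQ"
Token 3: literal('Q'). Output: "BQQ"
Token 4: backref(off=2, len=1). Copied 'Q' from pos 1. Output: "BQQQ"
Token 5: literal('E'). Output: "BQQQE"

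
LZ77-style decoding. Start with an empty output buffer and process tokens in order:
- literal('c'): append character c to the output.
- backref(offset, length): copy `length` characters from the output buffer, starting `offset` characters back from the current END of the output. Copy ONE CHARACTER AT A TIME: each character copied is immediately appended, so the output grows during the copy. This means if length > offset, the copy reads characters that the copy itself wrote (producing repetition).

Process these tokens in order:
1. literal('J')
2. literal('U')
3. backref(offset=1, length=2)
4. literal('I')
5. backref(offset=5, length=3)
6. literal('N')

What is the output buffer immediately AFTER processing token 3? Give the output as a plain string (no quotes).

Token 1: literal('J'). Output: "J"
Token 2: literal('U'). Output: "JU"
Token 3: backref(off=1, len=2) (overlapping!). Copied 'UU' from pos 1. Output: "JUUU"

Answer: JUUU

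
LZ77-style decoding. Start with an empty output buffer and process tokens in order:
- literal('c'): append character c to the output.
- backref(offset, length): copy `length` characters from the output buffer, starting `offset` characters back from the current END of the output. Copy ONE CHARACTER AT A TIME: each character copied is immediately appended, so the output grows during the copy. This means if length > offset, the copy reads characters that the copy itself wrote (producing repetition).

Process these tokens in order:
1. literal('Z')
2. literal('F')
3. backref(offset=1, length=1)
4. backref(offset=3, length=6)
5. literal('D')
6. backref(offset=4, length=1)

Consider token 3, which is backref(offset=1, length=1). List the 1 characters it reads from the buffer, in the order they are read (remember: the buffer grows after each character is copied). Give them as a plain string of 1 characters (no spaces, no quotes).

Answer: F

Derivation:
Token 1: literal('Z'). Output: "Z"
Token 2: literal('F'). Output: "ZF"
Token 3: backref(off=1, len=1). Buffer before: "ZF" (len 2)
  byte 1: read out[1]='F', append. Buffer now: "ZFF"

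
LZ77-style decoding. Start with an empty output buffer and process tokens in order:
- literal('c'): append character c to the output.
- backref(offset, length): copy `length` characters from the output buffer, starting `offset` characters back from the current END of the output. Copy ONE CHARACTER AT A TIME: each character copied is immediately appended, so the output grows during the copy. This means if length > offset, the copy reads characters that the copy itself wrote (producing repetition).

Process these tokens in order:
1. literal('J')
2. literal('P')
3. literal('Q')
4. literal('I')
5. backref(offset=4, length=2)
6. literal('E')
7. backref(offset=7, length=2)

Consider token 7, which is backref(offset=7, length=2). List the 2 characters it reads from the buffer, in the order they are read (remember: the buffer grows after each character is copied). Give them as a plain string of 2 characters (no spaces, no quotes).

Answer: JP

Derivation:
Token 1: literal('J'). Output: "J"
Token 2: literal('P'). Output: "JP"
Token 3: literal('Q'). Output: "JPQ"
Token 4: literal('I'). Output: "JPQI"
Token 5: backref(off=4, len=2). Copied 'JP' from pos 0. Output: "JPQIJP"
Token 6: literal('E'). Output: "JPQIJPE"
Token 7: backref(off=7, len=2). Buffer before: "JPQIJPE" (len 7)
  byte 1: read out[0]='J', append. Buffer now: "JPQIJPEJ"
  byte 2: read out[1]='P', append. Buffer now: "JPQIJPEJP"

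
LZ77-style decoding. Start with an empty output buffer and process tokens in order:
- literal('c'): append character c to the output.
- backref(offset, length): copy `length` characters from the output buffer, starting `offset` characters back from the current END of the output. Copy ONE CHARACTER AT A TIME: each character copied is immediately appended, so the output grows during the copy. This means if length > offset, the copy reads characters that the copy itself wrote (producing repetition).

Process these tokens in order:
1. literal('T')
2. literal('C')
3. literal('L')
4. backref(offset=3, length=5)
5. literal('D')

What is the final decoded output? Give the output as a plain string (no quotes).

Answer: TCLTCLTCD

Derivation:
Token 1: literal('T'). Output: "T"
Token 2: literal('C'). Output: "TC"
Token 3: literal('L'). Output: "TCL"
Token 4: backref(off=3, len=5) (overlapping!). Copied 'TCLTC' from pos 0. Output: "TCLTCLTC"
Token 5: literal('D'). Output: "TCLTCLTCD"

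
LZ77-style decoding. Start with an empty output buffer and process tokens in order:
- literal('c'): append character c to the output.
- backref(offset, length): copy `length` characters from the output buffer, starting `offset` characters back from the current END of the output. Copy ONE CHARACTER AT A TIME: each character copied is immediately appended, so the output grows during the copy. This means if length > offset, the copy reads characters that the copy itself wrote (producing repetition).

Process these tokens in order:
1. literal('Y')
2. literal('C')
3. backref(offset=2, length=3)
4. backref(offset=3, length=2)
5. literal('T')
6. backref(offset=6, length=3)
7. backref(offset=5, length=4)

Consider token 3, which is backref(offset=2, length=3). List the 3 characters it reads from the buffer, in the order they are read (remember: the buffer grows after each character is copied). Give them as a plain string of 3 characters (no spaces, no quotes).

Answer: YCY

Derivation:
Token 1: literal('Y'). Output: "Y"
Token 2: literal('C'). Output: "YC"
Token 3: backref(off=2, len=3). Buffer before: "YC" (len 2)
  byte 1: read out[0]='Y', append. Buffer now: "YCY"
  byte 2: read out[1]='C', append. Buffer now: "YCYC"
  byte 3: read out[2]='Y', append. Buffer now: "YCYCY"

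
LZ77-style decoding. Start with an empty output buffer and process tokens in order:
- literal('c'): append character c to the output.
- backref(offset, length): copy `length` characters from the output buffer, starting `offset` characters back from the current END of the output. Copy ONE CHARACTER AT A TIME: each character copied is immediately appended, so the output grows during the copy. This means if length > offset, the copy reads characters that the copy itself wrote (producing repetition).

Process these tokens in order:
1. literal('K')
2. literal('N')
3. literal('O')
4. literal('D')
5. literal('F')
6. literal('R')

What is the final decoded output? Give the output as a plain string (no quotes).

Token 1: literal('K'). Output: "K"
Token 2: literal('N'). Output: "KN"
Token 3: literal('O'). Output: "KNO"
Token 4: literal('D'). Output: "KNOD"
Token 5: literal('F'). Output: "KNODF"
Token 6: literal('R'). Output: "KNODFR"

Answer: KNODFR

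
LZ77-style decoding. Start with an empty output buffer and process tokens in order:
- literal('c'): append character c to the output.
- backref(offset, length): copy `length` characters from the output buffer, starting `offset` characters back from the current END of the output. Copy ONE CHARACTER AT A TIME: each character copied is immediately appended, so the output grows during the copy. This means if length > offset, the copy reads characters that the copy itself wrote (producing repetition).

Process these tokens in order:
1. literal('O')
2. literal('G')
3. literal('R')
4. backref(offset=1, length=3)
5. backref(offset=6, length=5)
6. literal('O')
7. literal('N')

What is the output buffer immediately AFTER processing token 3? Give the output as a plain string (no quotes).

Answer: OGR

Derivation:
Token 1: literal('O'). Output: "O"
Token 2: literal('G'). Output: "OG"
Token 3: literal('R'). Output: "OGR"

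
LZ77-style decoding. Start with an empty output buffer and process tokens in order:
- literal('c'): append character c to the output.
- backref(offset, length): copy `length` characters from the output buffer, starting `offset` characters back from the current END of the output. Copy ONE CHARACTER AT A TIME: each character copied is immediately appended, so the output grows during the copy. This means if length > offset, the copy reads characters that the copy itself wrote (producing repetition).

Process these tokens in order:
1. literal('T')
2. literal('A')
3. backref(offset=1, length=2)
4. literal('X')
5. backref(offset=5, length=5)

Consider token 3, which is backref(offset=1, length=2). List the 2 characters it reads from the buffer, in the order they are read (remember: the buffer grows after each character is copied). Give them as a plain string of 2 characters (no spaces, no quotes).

Token 1: literal('T'). Output: "T"
Token 2: literal('A'). Output: "TA"
Token 3: backref(off=1, len=2). Buffer before: "TA" (len 2)
  byte 1: read out[1]='A', append. Buffer now: "TAA"
  byte 2: read out[2]='A', append. Buffer now: "TAAA"

Answer: AA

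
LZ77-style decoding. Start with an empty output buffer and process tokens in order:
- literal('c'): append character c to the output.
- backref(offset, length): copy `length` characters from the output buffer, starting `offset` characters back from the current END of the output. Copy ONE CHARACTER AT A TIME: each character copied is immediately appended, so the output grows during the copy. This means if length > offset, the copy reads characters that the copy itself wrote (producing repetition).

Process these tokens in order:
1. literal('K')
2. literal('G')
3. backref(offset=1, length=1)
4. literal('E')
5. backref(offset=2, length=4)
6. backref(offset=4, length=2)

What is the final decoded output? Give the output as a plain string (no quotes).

Answer: KGGEGEGEGE

Derivation:
Token 1: literal('K'). Output: "K"
Token 2: literal('G'). Output: "KG"
Token 3: backref(off=1, len=1). Copied 'G' from pos 1. Output: "KGG"
Token 4: literal('E'). Output: "KGGE"
Token 5: backref(off=2, len=4) (overlapping!). Copied 'GEGE' from pos 2. Output: "KGGEGEGE"
Token 6: backref(off=4, len=2). Copied 'GE' from pos 4. Output: "KGGEGEGEGE"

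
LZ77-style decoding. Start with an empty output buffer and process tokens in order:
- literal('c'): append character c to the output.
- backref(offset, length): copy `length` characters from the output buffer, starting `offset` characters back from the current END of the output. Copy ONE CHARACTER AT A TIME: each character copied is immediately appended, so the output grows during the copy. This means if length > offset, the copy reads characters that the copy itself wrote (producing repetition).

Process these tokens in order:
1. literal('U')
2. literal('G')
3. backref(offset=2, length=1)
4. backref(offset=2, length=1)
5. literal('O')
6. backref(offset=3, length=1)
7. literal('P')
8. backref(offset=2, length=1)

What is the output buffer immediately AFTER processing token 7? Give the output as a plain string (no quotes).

Token 1: literal('U'). Output: "U"
Token 2: literal('G'). Output: "UG"
Token 3: backref(off=2, len=1). Copied 'U' from pos 0. Output: "UGU"
Token 4: backref(off=2, len=1). Copied 'G' from pos 1. Output: "UGUG"
Token 5: literal('O'). Output: "UGUGO"
Token 6: backref(off=3, len=1). Copied 'U' from pos 2. Output: "UGUGOU"
Token 7: literal('P'). Output: "UGUGOUP"

Answer: UGUGOUP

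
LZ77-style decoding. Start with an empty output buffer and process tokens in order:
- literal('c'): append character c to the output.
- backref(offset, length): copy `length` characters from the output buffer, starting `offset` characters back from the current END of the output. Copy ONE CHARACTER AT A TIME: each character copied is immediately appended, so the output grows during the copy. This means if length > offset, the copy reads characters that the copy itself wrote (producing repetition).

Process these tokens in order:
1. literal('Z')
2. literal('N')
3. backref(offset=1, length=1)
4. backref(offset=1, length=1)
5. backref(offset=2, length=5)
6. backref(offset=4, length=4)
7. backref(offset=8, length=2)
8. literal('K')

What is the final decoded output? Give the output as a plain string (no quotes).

Answer: ZNNNNNNNNNNNNNNK

Derivation:
Token 1: literal('Z'). Output: "Z"
Token 2: literal('N'). Output: "ZN"
Token 3: backref(off=1, len=1). Copied 'N' from pos 1. Output: "ZNN"
Token 4: backref(off=1, len=1). Copied 'N' from pos 2. Output: "ZNNN"
Token 5: backref(off=2, len=5) (overlapping!). Copied 'NNNNN' from pos 2. Output: "ZNNNNNNNN"
Token 6: backref(off=4, len=4). Copied 'NNNN' from pos 5. Output: "ZNNNNNNNNNNNN"
Token 7: backref(off=8, len=2). Copied 'NN' from pos 5. Output: "ZNNNNNNNNNNNNNN"
Token 8: literal('K'). Output: "ZNNNNNNNNNNNNNNK"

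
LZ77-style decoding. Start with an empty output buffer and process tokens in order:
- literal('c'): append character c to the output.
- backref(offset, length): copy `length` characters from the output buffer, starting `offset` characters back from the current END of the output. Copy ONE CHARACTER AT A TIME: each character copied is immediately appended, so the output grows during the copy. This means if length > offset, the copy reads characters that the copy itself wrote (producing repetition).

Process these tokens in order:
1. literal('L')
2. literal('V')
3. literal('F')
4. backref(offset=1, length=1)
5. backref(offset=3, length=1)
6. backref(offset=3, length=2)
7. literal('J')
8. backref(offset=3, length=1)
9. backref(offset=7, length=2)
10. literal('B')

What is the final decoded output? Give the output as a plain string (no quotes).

Token 1: literal('L'). Output: "L"
Token 2: literal('V'). Output: "LV"
Token 3: literal('F'). Output: "LVF"
Token 4: backref(off=1, len=1). Copied 'F' from pos 2. Output: "LVFF"
Token 5: backref(off=3, len=1). Copied 'V' from pos 1. Output: "LVFFV"
Token 6: backref(off=3, len=2). Copied 'FF' from pos 2. Output: "LVFFVFF"
Token 7: literal('J'). Output: "LVFFVFFJ"
Token 8: backref(off=3, len=1). Copied 'F' from pos 5. Output: "LVFFVFFJF"
Token 9: backref(off=7, len=2). Copied 'FF' from pos 2. Output: "LVFFVFFJFFF"
Token 10: literal('B'). Output: "LVFFVFFJFFFB"

Answer: LVFFVFFJFFFB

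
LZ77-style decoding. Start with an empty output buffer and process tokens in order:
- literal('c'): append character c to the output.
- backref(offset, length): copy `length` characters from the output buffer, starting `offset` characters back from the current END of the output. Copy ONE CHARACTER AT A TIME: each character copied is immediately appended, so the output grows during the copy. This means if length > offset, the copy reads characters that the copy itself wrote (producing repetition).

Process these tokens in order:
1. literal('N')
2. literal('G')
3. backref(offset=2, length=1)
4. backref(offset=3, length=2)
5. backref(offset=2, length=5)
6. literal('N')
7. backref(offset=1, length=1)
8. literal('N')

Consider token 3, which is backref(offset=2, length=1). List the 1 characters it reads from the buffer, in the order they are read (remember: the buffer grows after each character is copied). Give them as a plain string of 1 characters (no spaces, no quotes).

Answer: N

Derivation:
Token 1: literal('N'). Output: "N"
Token 2: literal('G'). Output: "NG"
Token 3: backref(off=2, len=1). Buffer before: "NG" (len 2)
  byte 1: read out[0]='N', append. Buffer now: "NGN"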